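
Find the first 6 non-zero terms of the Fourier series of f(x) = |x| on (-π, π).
-4·cos(x)/π - 4·cos(3·x)/(9·π) - 4·cos(5·x)/(25·π) - 4·cos(7·x)/(49·π) - 4·cos(9·x)/(81·π) + π/2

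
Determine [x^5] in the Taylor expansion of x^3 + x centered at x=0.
Expand to order 5: x^3 + x = x^3 + x + O(x^6).
The coefficient of x^5 is 0.

Final answer: 0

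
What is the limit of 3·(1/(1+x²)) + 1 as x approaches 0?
Direct substitution at x = 0 gives 4.

Final answer: 4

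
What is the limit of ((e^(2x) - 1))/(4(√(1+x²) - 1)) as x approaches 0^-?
Both numerator and denominator → 0 as x → 0^-; this is a 0/0 indeterminate form.
Expand each to leading order near x = 0: numerator ~ 2·x, denominator ~ 2·x^2.
The limit of the ratio is -∞.

Final answer: -∞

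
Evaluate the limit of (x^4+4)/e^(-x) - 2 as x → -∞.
The quotient is an ∞/∞ indeterminate form as x → -∞.
Compare growth rates of the dominant terms (exponentials ≫ polynomials ≫ logarithms), or apply L'Hôpital's rule; the quotient → 0.
Adding the constant: 0 - 2 = -2. Limit = -2.

Final answer: -2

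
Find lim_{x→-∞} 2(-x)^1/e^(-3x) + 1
The quotient is an ∞/∞ indeterminate form as x → -∞.
Compare growth rates of the dominant terms (exponentials ≫ polynomials ≫ logarithms), or apply L'Hôpital's rule; the quotient → 0.
Adding the constant: 0 + 1 = 1. Limit = 1.

Final answer: 1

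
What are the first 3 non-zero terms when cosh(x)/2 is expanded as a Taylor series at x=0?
x^4/48 + x^2/4 + 1/2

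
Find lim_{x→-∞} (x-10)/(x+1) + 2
Evaluate the dominant behaviour as x → -∞; each term tends to a finite value or vanishes.
Limit = 3.

Final answer: 3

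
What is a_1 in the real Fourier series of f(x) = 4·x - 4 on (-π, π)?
a_1 = (1/π) ∫_{-π}^{π} f(x)·cos(1x) dx.
Evaluate the integral (use parity and integration by parts as needed): a_1 = 0.

Final answer: 0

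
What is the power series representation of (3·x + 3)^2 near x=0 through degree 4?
9·x^2 + 18·x + 9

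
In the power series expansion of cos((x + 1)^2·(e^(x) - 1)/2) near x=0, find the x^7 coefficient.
-14263/46080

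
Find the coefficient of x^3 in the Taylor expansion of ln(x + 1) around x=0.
Expand to order 3: ln(x + 1) = x^3/3 - x^2/2 + x + O(x^4).
The coefficient of x^3 is 1/3.

Final answer: 1/3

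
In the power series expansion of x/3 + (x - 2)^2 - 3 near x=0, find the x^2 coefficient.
Expand to order 2: x/3 + (x - 2)^2 - 3 = x^2 - 11·x/3 + 1 + O(x^3).
The coefficient of x^2 is 1.

Final answer: 1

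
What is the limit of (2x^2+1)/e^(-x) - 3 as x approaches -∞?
The quotient is an ∞/∞ indeterminate form as x → -∞.
Compare growth rates of the dominant terms (exponentials ≫ polynomials ≫ logarithms), or apply L'Hôpital's rule; the quotient → 0.
Adding the constant: 0 - 3 = -3. Limit = -3.

Final answer: -3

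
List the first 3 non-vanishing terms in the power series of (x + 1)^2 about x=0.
x^2 + 2·x + 1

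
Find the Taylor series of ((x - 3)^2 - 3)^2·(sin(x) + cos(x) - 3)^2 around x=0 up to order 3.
-468·x^3 + 588·x^2 - 432·x + 144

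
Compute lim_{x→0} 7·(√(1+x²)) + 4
Direct substitution at x = 0 gives 11.

Final answer: 11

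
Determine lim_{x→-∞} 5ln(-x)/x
This is an ∞/∞ indeterminate form as x → -∞.
Compare growth rates of the dominant terms (exponentials ≫ polynomials ≫ logarithms), or apply L'Hôpital's rule; the quotient → 0.
Limit = 0.

Final answer: 0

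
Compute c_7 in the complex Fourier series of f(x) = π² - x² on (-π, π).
Compute the real Fourier coefficients first: a_7 = 4/49, b_7 = 0.
Then c_7 = (a_7 − i·b_7)/2 = 2/49.

Final answer: 2/49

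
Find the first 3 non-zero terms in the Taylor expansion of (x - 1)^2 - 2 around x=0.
x^2 - 2·x - 1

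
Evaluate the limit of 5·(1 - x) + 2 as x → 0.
Direct substitution at x = 0 gives 7.

Final answer: 7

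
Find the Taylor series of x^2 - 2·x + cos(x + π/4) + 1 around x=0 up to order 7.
√(2)·x^7/10080 - √(2)·x^6/1440 - √(2)·x^5/240 + √(2)·x^4/48 + √(2)·x^3/12 + x^2·(1 - √(2)/4) + x·(-2 - √(2)/2) + √(2)/2 + 1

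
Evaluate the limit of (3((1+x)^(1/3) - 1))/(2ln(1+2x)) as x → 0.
Both numerator and denominator → 0 as x → 0; this is a 0/0 indeterminate form.
Expand each to leading order near x = 0: numerator ~ x, denominator ~ 4·x.
The limit of the ratio is 1/4.

Final answer: 1/4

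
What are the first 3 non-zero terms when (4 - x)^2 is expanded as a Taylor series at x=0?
x^2 - 8·x + 16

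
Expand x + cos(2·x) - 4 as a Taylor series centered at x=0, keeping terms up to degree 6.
-4·x^6/45 + 2·x^4/3 - 2·x^2 + x - 3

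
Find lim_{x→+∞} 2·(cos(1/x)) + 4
Evaluate the dominant behaviour as x → +∞; each term tends to a finite value or vanishes.
Limit = 6.

Final answer: 6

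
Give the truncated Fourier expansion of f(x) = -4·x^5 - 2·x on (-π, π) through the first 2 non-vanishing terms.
(-964 - 8·π^4 + 160·π^2)·sin(x) + (-20·π^2 + 32 + 4·π^4)·sin(2·x)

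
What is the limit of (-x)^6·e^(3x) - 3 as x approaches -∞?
The product is a 0·∞ indeterminate form at x → -∞.
Rewrite the product as (-x)^6 / e^(-3x) (an ∞/∞ form) and apply L'Hôpital, or use the standard hierarchy e^(3|x|) ≫ |(-x)^6| as x → -∞.
The indeterminate product → 0, so the limit = -3.

Final answer: -3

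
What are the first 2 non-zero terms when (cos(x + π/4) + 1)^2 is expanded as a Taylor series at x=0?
-√(2)·x·(√(2)/2 + 1) + (√(2)/2 + 1)^2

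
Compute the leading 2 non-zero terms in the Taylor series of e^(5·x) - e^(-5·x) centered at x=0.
125·x^3/3 + 10·x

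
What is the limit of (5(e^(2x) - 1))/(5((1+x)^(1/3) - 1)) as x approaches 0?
Both numerator and denominator → 0 as x → 0; this is a 0/0 indeterminate form.
Expand each to leading order near x = 0: numerator ~ 10·x, denominator ~ 5·x/3.
The limit of the ratio is 6.

Final answer: 6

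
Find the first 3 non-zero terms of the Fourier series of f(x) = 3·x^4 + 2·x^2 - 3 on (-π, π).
(136 - 24·π^2)·cos(x) + (-7 + 6·π^2)·cos(2·x) - 3 + 2·π^2/3 + 3·π^4/5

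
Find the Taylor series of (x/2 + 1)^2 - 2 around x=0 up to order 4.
x^2/4 + x - 1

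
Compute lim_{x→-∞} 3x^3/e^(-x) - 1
The quotient is an ∞/∞ indeterminate form as x → -∞.
Compare growth rates of the dominant terms (exponentials ≫ polynomials ≫ logarithms), or apply L'Hôpital's rule; the quotient → 0.
Adding the constant: 0 - 1 = -1. Limit = -1.

Final answer: -1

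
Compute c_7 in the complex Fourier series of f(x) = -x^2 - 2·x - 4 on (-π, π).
Compute the real Fourier coefficients first: a_7 = 4/49, b_7 = -4/7.
Then c_7 = (a_7 − i·b_7)/2 = 2/49 + 2·i/7.

Final answer: 2/49 + 2·i/7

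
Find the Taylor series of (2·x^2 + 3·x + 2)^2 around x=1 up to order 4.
49 + 98·(x - 1) + 77·(x - 1)^2 + 28·(x - 1)^3 + 4·(x - 1)^4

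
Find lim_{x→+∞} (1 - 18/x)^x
As x → +∞: this is the defining limit (1 - 18/x)^x → e^(-18).
Limit = e^(-18).

Final answer: e^(-18)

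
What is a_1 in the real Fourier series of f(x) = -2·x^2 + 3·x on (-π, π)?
a_1 = (1/π) ∫_{-π}^{π} f(x)·cos(1x) dx.
Evaluate the integral (use parity and integration by parts as needed): a_1 = 8.

Final answer: 8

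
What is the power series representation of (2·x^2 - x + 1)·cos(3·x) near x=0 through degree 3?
9·x^3/2 - 5·x^2/2 - x + 1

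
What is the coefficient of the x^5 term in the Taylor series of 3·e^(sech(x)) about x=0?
Expand to order 5: 3·e^(sech(x)) = e·x^4 - 3·e·x^2/2 + 3·e + O(x^6).
The coefficient of x^5 is 0.

Final answer: 0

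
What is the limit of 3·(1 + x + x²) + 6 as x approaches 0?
Direct substitution at x = 0 gives 9.

Final answer: 9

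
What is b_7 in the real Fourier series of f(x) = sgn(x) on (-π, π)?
b_7 = (1/π) ∫_{-π}^{π} f(x)·sin(7x) dx.
Evaluate the integral (use parity and integration by parts as needed): b_7 = 4/(7·π).

Final answer: 4/(7·π)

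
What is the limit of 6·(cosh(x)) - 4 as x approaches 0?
Direct substitution at x = 0 gives 2.

Final answer: 2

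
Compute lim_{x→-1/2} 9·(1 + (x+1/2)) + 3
Direct substitution at x = -1/2 gives 12.

Final answer: 12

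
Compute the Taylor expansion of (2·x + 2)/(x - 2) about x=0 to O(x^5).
-3·x^4/16 - 3·x^3/8 - 3·x^2/4 - 3·x/2 - 1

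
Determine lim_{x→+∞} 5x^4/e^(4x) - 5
The quotient is an ∞/∞ indeterminate form as x → +∞.
The exponential denominator e^(4x) dominates the polynomial numerator (e^x ≫ x^4 as x → ∞), so the quotient → 0.
Adding the constant: 0 - 5 = -5. Limit = -5.

Final answer: -5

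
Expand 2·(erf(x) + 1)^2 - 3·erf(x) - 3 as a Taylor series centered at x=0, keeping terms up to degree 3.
-2·x^3/(3·√(π)) + 8·x^2/π + 2·x/√(π) - 1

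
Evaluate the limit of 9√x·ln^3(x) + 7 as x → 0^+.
The product is a 0·∞ indeterminate form at x → 0⁺.
Rewrite the product as 9·ln^3(x) / x^(-1/2) and apply L'Hôpital, or use the standard hierarchy x^(-1/2) ≫ |ln x|^3 as x → 0⁺.
The indeterminate product → 0, so the limit = 7.

Final answer: 7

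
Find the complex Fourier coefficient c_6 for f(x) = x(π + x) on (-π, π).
Compute the real Fourier coefficients first: a_6 = 1/9, b_6 = -π/3.
Then c_6 = (a_6 − i·b_6)/2 = 1/18 + i·π/6.

Final answer: 1/18 + i·π/6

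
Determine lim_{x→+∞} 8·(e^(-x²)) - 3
Evaluate the dominant behaviour as x → +∞; each term tends to a finite value or vanishes.
Limit = -3.

Final answer: -3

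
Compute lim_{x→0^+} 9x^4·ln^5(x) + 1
The product is a 0·∞ indeterminate form at x → 0⁺.
Rewrite the product as 9·ln^5(x) / x^(-4) and apply L'Hôpital, or use the standard hierarchy x^(-4) ≫ |ln x|^5 as x → 0⁺.
The indeterminate product → 0, so the limit = 1.

Final answer: 1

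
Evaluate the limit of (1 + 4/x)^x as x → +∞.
As x → +∞: this is the defining limit (1 + 4/x)^x → e^4.
Limit = e^(4).

Final answer: e^(4)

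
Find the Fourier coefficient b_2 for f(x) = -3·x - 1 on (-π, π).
b_2 = (1/π) ∫_{-π}^{π} f(x)·sin(2x) dx.
Evaluate the integral (use parity and integration by parts as needed): b_2 = 3.

Final answer: 3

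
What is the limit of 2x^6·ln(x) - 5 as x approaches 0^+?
The product is a 0·∞ indeterminate form at x → 0⁺.
Rewrite the product as 2·ln(x) / x^(-6) and apply L'Hôpital, or use the standard hierarchy x^(-6) ≫ |ln x| as x → 0⁺.
The indeterminate product → 0, so the limit = -5.

Final answer: -5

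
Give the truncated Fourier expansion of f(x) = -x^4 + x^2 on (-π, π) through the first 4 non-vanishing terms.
(-52 + 8·π^2)·cos(x) + (4 - 2·π^2)·cos(2·x) + (-28/27 + 8·π^2/9)·cos(3·x) - π^4/5 + π^2/3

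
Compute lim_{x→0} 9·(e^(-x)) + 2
Direct substitution at x = 0 gives 11.

Final answer: 11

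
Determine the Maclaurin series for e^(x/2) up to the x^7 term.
x^7/645120 + x^6/46080 + x^5/3840 + x^4/384 + x^3/48 + x^2/8 + x/2 + 1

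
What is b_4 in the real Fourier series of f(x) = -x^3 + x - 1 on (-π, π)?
b_4 = (1/π) ∫_{-π}^{π} f(x)·sin(4x) dx.
Evaluate the integral (use parity and integration by parts as needed): b_4 = -11/16 + π^2/2.

Final answer: -11/16 + π^2/2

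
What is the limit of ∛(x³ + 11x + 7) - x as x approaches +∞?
This is an ∞ − ∞ indeterminate form.
Multiply by (A² + AB + B²)/(A² + AB + B²) where A = ∛(x³+11x + 7), B = x to use A³ − B³ = (A−B)(A²+AB+B²); the x³ terms cancel, leaving (11x + 7)/(A²+AB+B²) with denominator ~ 3x², so the limit is 0.
Limit = 0.

Final answer: 0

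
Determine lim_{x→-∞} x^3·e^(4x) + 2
The product is a 0·∞ indeterminate form at x → -∞.
Rewrite the product as x^3 / e^(-4x) (an ∞/∞ form) and apply L'Hôpital, or use the standard hierarchy e^(4|x|) ≫ |x^3| as x → -∞.
The indeterminate product → 0, so the limit = 2.

Final answer: 2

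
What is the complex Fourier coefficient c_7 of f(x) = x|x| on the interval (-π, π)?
Compute the real Fourier coefficients first: a_7 = 0, b_7 = (-8 + 98·π^2)/(343·π).
Then c_7 = (a_7 − i·b_7)/2 = -i·π/7 + 4·i/(343·π).

Final answer: -i·π/7 + 4·i/(343·π)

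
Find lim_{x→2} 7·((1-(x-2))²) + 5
Direct substitution at x = 2 gives 12.

Final answer: 12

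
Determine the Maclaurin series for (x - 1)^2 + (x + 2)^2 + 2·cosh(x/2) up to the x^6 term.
x^6/23040 + x^4/192 + 9·x^2/4 + 2·x + 7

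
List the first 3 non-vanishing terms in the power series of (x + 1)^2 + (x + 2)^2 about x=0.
2·x^2 + 6·x + 5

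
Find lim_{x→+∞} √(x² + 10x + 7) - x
This is an ∞ − ∞ indeterminate form.
Multiply and divide by the conjugate √(x²+10x + 7) + x; the x² terms cancel, leaving (10x + 7)/(√(x²+10x + 7)+x) → 10/2 = 5.
Limit = 5.

Final answer: 5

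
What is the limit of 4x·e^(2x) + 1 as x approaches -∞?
The product is a 0·∞ indeterminate form at x → -∞.
Rewrite the product as 4x / e^(-2x) (an ∞/∞ form) and apply L'Hôpital, or use the standard hierarchy e^(2|x|) ≫ |x| as x → -∞.
The indeterminate product → 0, so the limit = 1.

Final answer: 1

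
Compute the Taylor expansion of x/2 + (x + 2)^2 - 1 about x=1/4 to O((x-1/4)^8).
67/16 + 5·(x - 1/4) + (x - 1/4)^2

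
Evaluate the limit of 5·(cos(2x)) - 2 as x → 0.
Direct substitution at x = 0 gives 3.

Final answer: 3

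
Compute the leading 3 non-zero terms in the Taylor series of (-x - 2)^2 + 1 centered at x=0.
x^2 + 4·x + 5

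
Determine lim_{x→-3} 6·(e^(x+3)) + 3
Direct substitution at x = -3 gives 9.

Final answer: 9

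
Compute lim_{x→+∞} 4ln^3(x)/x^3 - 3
The quotient is an ∞/∞ indeterminate form as x → +∞.
The polynomial denominator x^3 dominates the logarithmic numerator (any positive power of x ≫ ln^3(x) as x → ∞), so the quotient → 0.
Adding the constant: 0 - 3 = -3. Limit = -3.

Final answer: -3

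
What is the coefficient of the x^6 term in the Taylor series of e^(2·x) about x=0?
Expand to order 6: e^(2·x) = 4·x^6/45 + 4·x^5/15 + 2·x^4/3 + 4·x^3/3 + 2·x^2 + 2·x + 1 + O(x^7).
The coefficient of x^6 is 4/45.

Final answer: 4/45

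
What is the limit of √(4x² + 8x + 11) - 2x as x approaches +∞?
As x → +∞: multiply by the conjugate to get (8x+11)/(√(4x²+8x+11)+2x); the denominator ~ 4x, so the limit is 8/4 = 2.
Limit = 2.

Final answer: 2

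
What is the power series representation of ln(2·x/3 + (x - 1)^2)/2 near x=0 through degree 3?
22·x^3/81 + x^2/18 - 2·x/3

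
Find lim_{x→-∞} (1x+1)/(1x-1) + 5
Evaluate the dominant behaviour as x → -∞; each term tends to a finite value or vanishes.
Limit = 6.

Final answer: 6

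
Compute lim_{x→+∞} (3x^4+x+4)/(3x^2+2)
This is an ∞/∞ indeterminate form as x → +∞.
Divide numerator and denominator by x^4 and let the lower-order terms vanish; the numerator's degree 4 exceeds the denominator's degree 2, so the quotient diverges.
Limit = ∞.

Final answer: ∞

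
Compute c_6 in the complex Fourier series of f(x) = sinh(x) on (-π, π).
Compute the real Fourier coefficients first: a_6 = 0, b_6 = -12·sinh(π)/(37·π).
Then c_6 = (a_6 − i·b_6)/2 = 6·i·sinh(π)/(37·π).

Final answer: 6·i·sinh(π)/(37·π)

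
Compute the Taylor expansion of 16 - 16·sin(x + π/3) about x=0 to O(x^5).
-√(3)·x^4/3 + 4·x^3/3 + 4·√(3)·x^2 - 8·x - 8·√(3) + 16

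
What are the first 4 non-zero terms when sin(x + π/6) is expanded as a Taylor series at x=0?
-√(3)·x^3/12 - x^2/4 + √(3)·x/2 + 1/2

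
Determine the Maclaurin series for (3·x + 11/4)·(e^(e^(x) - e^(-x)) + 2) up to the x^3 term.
127·x^3/12 + 23·x^2/2 + 29·x/2 + 33/4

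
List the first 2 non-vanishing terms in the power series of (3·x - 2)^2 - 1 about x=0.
3 - 12·x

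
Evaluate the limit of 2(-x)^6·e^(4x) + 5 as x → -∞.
The product is a 0·∞ indeterminate form at x → -∞.
Rewrite the product as 2(-x)^6 / e^(-4x) (an ∞/∞ form) and apply L'Hôpital, or use the standard hierarchy e^(4|x|) ≫ |(-x)^6| as x → -∞.
The indeterminate product → 0, so the limit = 5.

Final answer: 5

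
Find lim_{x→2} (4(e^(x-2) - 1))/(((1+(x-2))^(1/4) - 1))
Both numerator and denominator → 0 as x → 2; this is a 0/0 indeterminate form.
Expand each to leading order near x = 2: numerator ~ 4·(x - 2), denominator ~ (x - 2)/4.
The limit of the ratio is 16.

Final answer: 16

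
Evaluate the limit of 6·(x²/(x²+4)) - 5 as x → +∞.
Evaluate the dominant behaviour as x → +∞; each term tends to a finite value or vanishes.
Limit = 1.

Final answer: 1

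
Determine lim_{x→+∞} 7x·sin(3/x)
As x → +∞: let u = 3/x → 0⁺; then 7·x·sin(3/x) = 7·3·sin(u)/u → 7·3·1 = 21.
Limit = 21.

Final answer: 21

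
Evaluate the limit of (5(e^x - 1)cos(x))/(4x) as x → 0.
Both numerator and denominator → 0 as x → 0; this is a 0/0 indeterminate form.
Expand each to leading order near x = 0: numerator ~ 5·x, denominator ~ 4·x.
The limit of the ratio is 5/4.

Final answer: 5/4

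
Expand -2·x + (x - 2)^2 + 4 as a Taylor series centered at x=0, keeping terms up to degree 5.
x^2 - 6·x + 8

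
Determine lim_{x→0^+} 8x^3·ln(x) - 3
The product is a 0·∞ indeterminate form at x → 0⁺.
Rewrite the product as 8·ln(x) / x^(-3) and apply L'Hôpital, or use the standard hierarchy x^(-3) ≫ |ln x| as x → 0⁺.
The indeterminate product → 0, so the limit = -3.

Final answer: -3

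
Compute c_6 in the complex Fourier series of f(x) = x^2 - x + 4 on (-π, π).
Compute the real Fourier coefficients first: a_6 = 1/9, b_6 = 1/3.
Then c_6 = (a_6 − i·b_6)/2 = 1/18 - i/6.

Final answer: 1/18 - i/6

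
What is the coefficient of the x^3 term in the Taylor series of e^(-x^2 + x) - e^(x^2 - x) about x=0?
Expand to order 3: e^(-x^2 + x) - e^(x^2 - x) = x^3/3 - 2·x^2 + 2·x + O(x^4).
The coefficient of x^3 is 1/3.

Final answer: 1/3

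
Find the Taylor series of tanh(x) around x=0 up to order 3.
-x^3/3 + x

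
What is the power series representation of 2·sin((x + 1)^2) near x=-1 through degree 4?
2·(x + 1)^2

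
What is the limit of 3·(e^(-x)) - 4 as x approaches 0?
Direct substitution at x = 0 gives -1.

Final answer: -1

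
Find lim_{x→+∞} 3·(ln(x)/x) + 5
Evaluate the dominant behaviour as x → +∞; each term tends to a finite value or vanishes.
Limit = 5.

Final answer: 5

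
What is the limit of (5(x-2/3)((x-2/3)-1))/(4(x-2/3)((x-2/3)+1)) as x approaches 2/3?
Both numerator and denominator → 0 as x → 2/3; this is a 0/0 indeterminate form.
Expand each to leading order near x = 2/3: numerator ~ -5·(x - 2/3), denominator ~ 4·(x - 2/3).
The limit of the ratio is -5/4.

Final answer: -5/4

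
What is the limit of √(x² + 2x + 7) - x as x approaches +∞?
As x → +∞: multiply by the conjugate to get (2x+7)/(√(x²+2x+7)+x); the denominator ~ 2x, so the limit is 2/2 = 1.
Limit = 1.

Final answer: 1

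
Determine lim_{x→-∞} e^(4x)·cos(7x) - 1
Evaluate the dominant behaviour as x → -∞; each term tends to a finite value or vanishes.
Limit = -1.

Final answer: -1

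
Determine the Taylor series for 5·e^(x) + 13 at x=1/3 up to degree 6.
5·e^(1/3) + 13 + 5·e^(1/3)·(x - 1/3) + 5·e^(1/3)·(x - 1/3)^2/2 + 5·e^(1/3)·(x - 1/3)^3/6 + 5·e^(1/3)·(x - 1/3)^4/24 + e^(1/3)·(x - 1/3)^5/24 + e^(1/3)·(x - 1/3)^6/144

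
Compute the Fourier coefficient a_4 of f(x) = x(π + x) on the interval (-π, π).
a_4 = (1/π) ∫_{-π}^{π} f(x)·cos(4x) dx.
Evaluate the integral (use parity and integration by parts as needed): a_4 = 1/4.

Final answer: 1/4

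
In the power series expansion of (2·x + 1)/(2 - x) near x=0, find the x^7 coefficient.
Expand to order 7: (2·x + 1)/(2 - x) = 5·x^7/256 + 5·x^6/128 + 5·x^5/64 + 5·x^4/32 + 5·x^3/16 + 5·x^2/8 + 5·x/4 + 1/2 + O(x^8).
The coefficient of x^7 is 5/256.

Final answer: 5/256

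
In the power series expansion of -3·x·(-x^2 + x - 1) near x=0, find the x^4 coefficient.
Expand to order 4: -3·x·(-x^2 + x - 1) = 3·x^3 - 3·x^2 + 3·x + O(x^5).
The coefficient of x^4 is 0.

Final answer: 0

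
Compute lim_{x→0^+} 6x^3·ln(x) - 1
The product is a 0·∞ indeterminate form at x → 0⁺.
Rewrite the product as 6·ln(x) / x^(-3) and apply L'Hôpital, or use the standard hierarchy x^(-3) ≫ |ln x| as x → 0⁺.
The indeterminate product → 0, so the limit = -1.

Final answer: -1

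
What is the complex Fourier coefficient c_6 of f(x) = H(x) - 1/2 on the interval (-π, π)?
Compute the real Fourier coefficients first: a_6 = 0, b_6 = 0.
Then c_6 = (a_6 − i·b_6)/2 = 0.

Final answer: 0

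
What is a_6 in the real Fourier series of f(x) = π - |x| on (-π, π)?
a_6 = (1/π) ∫_{-π}^{π} f(x)·cos(6x) dx.
Evaluate the integral (use parity and integration by parts as needed): a_6 = 0.

Final answer: 0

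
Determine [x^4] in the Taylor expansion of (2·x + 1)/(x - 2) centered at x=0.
Expand to order 4: (2·x + 1)/(x - 2) = -5·x^4/32 - 5·x^3/16 - 5·x^2/8 - 5·x/4 - 1/2 + O(x^5).
The coefficient of x^4 is -5/32.

Final answer: -5/32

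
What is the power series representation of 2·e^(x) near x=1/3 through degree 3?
2·e^(1/3) + 2·e^(1/3)·(x - 1/3) + e^(1/3)·(x - 1/3)^2 + e^(1/3)·(x - 1/3)^3/3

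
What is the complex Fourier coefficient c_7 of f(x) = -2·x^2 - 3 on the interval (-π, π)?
Compute the real Fourier coefficients first: a_7 = 8/49, b_7 = 0.
Then c_7 = (a_7 − i·b_7)/2 = 4/49.

Final answer: 4/49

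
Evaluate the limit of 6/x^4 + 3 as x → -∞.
Evaluate the dominant behaviour as x → -∞; each term tends to a finite value or vanishes.
Limit = 3.

Final answer: 3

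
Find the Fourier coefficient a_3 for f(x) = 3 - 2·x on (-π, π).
a_3 = (1/π) ∫_{-π}^{π} f(x)·cos(3x) dx.
Evaluate the integral (use parity and integration by parts as needed): a_3 = 0.

Final answer: 0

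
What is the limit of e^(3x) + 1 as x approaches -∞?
Evaluate the dominant behaviour as x → -∞; each term tends to a finite value or vanishes.
Limit = 1.

Final answer: 1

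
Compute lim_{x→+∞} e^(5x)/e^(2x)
This is an ∞/∞ indeterminate form as x → +∞.
Rewrite e^(5x)/e^(2x) = e^((5−2)x) = e^(3x); the exponent coefficient is 3 > 0 so e^(3x) → ∞.
Limit = ∞.

Final answer: ∞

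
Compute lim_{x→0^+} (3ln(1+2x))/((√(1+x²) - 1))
Both numerator and denominator → 0 as x → 0^+; this is a 0/0 indeterminate form.
Expand each to leading order near x = 0: numerator ~ 6·x, denominator ~ x^2/2.
The limit of the ratio is ∞.

Final answer: ∞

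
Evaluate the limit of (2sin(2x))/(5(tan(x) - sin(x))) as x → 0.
Both numerator and denominator → 0 as x → 0; this is a 0/0 indeterminate form.
Expand each to leading order near x = 0: numerator ~ 4·x, denominator ~ 5·x^3/2.
The limit of the ratio is ∞.

Final answer: ∞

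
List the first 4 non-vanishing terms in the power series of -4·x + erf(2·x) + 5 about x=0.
32·x^5/(5·√(π)) - 16·x^3/(3·√(π)) + x·(-4 + 4/√(π)) + 5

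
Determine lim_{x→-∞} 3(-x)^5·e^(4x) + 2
The product is a 0·∞ indeterminate form at x → -∞.
Rewrite the product as 3(-x)^5 / e^(-4x) (an ∞/∞ form) and apply L'Hôpital, or use the standard hierarchy e^(4|x|) ≫ |(-x)^5| as x → -∞.
The indeterminate product → 0, so the limit = 2.

Final answer: 2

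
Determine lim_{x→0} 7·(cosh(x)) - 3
Direct substitution at x = 0 gives 4.

Final answer: 4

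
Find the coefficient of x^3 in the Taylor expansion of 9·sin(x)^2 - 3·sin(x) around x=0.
Expand to order 3: 9·sin(x)^2 - 3·sin(x) = x^3/2 + 9·x^2 - 3·x + O(x^4).
The coefficient of x^3 is 1/2.

Final answer: 1/2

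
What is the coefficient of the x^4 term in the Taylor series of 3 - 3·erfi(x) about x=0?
Expand to order 4: 3 - 3·erfi(x) = -2·x^3/√(π) - 6·x/√(π) + 3 + O(x^5).
The coefficient of x^4 is 0.

Final answer: 0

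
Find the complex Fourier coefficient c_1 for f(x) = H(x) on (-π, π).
Compute the real Fourier coefficients first: a_1 = 0, b_1 = 2/π.
Then c_1 = (a_1 − i·b_1)/2 = -i/π.

Final answer: -i/π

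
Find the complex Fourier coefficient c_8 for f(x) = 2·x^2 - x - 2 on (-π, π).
Compute the real Fourier coefficients first: a_8 = 1/8, b_8 = 1/4.
Then c_8 = (a_8 − i·b_8)/2 = 1/16 - i/8.

Final answer: 1/16 - i/8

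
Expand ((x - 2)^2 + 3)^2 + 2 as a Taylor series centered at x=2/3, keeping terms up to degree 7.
2011/81 - 688·(x - 2/3)/27 + 50·(x - 2/3)^2/3 - 16·(x - 2/3)^3/3 + (x - 2/3)^4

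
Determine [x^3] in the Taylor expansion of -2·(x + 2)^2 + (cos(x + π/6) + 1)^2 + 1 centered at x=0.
Expand to order 3: -2·(x + 2)^2 + (cos(x + π/6) + 1)^2 + 1 = x^3·(√(3)/2 + 1)^2·(1/(6·(√(3)/2 + 1)) + √(3)/(4·(√(3)/2 + 1)^2)) + x^2·(-2 + (√(3)/2 + 1)^2·(-√(3)/(2·(√(3)/2 + 1)) + 1/(4·(√(3)/2 + 1)^2))) + x·(-9 - √(3)/2) - 7 + (√(3)/2 + 1)^2 + O(x^4).
The coefficient of x^3 is (√(3)/2 + 1)^2·(1/(6·(√(3)/2 + 1)) + √(3)/(4·(√(3)/2 + 1)^2)).

Final answer: (√(3)/2 + 1)^2·(1/(6·(√(3)/2 + 1)) + √(3)/(4·(√(3)/2 + 1)^2))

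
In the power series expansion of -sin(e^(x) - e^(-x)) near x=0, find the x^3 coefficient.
1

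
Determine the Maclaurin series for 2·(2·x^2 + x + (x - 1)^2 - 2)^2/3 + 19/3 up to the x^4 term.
6·x^4 - 4·x^3 - 10·x^2/3 + 4·x/3 + 7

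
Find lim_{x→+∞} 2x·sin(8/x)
As x → +∞: let u = 8/x → 0⁺; then 2·x·sin(8/x) = 2·8·sin(u)/u → 2·8·1 = 16.
Limit = 16.

Final answer: 16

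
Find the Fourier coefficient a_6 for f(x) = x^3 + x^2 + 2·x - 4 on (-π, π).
a_6 = (1/π) ∫_{-π}^{π} f(x)·cos(6x) dx.
Evaluate the integral (use parity and integration by parts as needed): a_6 = 1/9.

Final answer: 1/9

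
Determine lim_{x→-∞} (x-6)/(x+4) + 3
Evaluate the dominant behaviour as x → -∞; each term tends to a finite value or vanishes.
Limit = 4.

Final answer: 4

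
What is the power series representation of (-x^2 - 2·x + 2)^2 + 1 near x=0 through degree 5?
x^4 + 4·x^3 - 8·x + 5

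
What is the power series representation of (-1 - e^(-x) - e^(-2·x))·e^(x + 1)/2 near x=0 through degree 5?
-e·x^4/24 - e·x^2/2 - 3·e/2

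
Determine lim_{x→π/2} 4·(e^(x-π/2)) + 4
Direct substitution at x = π/2 gives 8.

Final answer: 8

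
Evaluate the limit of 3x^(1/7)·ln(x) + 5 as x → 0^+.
The product is a 0·∞ indeterminate form at x → 0⁺.
Rewrite the product as 3·ln(x) / x^(-1/7) and apply L'Hôpital, or use the standard hierarchy x^(-1/7) ≫ |ln x| as x → 0⁺.
The indeterminate product → 0, so the limit = 5.

Final answer: 5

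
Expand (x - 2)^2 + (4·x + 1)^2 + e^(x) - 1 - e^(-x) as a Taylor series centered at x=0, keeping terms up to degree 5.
x^5/60 + x^3/3 + 17·x^2 + 6·x + 4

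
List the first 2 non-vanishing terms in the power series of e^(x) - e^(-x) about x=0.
x^3/3 + 2·x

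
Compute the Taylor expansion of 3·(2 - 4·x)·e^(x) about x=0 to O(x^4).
-5·x^3 - 9·x^2 - 6·x + 6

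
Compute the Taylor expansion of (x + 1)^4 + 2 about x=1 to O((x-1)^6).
18 + 32·(x - 1) + 24·(x - 1)^2 + 8·(x - 1)^3 + (x - 1)^4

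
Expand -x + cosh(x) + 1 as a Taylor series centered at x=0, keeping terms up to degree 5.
x^4/24 + x^2/2 - x + 2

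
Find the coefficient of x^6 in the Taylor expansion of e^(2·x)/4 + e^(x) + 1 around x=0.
Expand to order 6: e^(2·x)/4 + e^(x) + 1 = 17·x^6/720 + 3·x^5/40 + 5·x^4/24 + x^3/2 + x^2 + 3·x/2 + 9/4 + O(x^7).
The coefficient of x^6 is 17/720.

Final answer: 17/720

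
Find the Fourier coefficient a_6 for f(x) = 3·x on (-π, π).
a_6 = (1/π) ∫_{-π}^{π} f(x)·cos(6x) dx.
Evaluate the integral (use parity and integration by parts as needed): a_6 = 0.

Final answer: 0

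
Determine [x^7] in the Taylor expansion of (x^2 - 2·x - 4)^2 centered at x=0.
Expand to order 7: (x^2 - 2·x - 4)^2 = x^4 - 4·x^3 - 4·x^2 + 16·x + 16 + O(x^8).
The coefficient of x^7 is 0.

Final answer: 0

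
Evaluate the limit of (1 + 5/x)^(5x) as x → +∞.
As x → +∞: write (1 + 5/x)^(5x) = ((1 + 5/x)^x)^5 → (e^5)^5 = e^25.
Limit = e^(25).

Final answer: e^(25)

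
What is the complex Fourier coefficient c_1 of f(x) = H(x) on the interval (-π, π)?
Compute the real Fourier coefficients first: a_1 = 0, b_1 = 2/π.
Then c_1 = (a_1 − i·b_1)/2 = -i/π.

Final answer: -i/π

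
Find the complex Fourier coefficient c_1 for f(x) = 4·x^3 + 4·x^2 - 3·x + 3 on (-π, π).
Compute the real Fourier coefficients first: a_1 = -16, b_1 = -54 + 8·π^2.
Then c_1 = (a_1 − i·b_1)/2 = -8 - 4·i·π^2 + 27·i.

Final answer: -8 - 4·i·π^2 + 27·i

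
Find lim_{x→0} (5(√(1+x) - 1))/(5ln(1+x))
Both numerator and denominator → 0 as x → 0; this is a 0/0 indeterminate form.
Expand each to leading order near x = 0: numerator ~ 5·x/2, denominator ~ 5·x.
The limit of the ratio is 1/2.

Final answer: 1/2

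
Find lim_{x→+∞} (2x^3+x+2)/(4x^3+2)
This is an ∞/∞ indeterminate form as x → +∞.
Divide numerator and denominator by x^3 and let the lower-order terms vanish; the leading terms give 2/4 = 1/2.
Limit = 1/2.

Final answer: 1/2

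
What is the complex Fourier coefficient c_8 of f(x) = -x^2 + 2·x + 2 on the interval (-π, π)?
Compute the real Fourier coefficients first: a_8 = -1/16, b_8 = -1/2.
Then c_8 = (a_8 − i·b_8)/2 = -1/32 + i/4.

Final answer: -1/32 + i/4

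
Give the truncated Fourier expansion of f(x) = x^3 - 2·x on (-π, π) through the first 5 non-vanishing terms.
(-16 + 2·π^2)·sin(x) + (7/2 - π^2)·sin(2·x) + (-16/9 + 2·π^2/3)·sin(3·x) + (19/16 - π^2/2)·sin(4·x) + (-112/125 + 2·π^2/5)·sin(5·x)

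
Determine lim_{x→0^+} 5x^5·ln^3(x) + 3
The product is a 0·∞ indeterminate form at x → 0⁺.
Rewrite the product as 5·ln^3(x) / x^(-5) and apply L'Hôpital, or use the standard hierarchy x^(-5) ≫ |ln x|^3 as x → 0⁺.
The indeterminate product → 0, so the limit = 3.

Final answer: 3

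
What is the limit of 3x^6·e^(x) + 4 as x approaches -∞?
The product is a 0·∞ indeterminate form at x → -∞.
Rewrite the product as 3x^6 / e^(-x) (an ∞/∞ form) and apply L'Hôpital, or use the standard hierarchy e^(|x|) ≫ |x^6| as x → -∞.
The indeterminate product → 0, so the limit = 4.

Final answer: 4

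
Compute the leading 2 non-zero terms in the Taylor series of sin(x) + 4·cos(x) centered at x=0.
x + 4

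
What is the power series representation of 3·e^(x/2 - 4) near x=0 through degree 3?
x^3·e^(-4)/16 + 3·x^2·e^(-4)/8 + 3·x·e^(-4)/2 + 3·e^(-4)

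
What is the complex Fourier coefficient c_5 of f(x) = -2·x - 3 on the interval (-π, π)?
Compute the real Fourier coefficients first: a_5 = 0, b_5 = -4/5.
Then c_5 = (a_5 − i·b_5)/2 = 2·i/5.

Final answer: 2·i/5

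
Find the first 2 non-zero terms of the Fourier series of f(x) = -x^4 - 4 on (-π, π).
(-48 + 8·π^2)·cos(x) - π^4/5 - 4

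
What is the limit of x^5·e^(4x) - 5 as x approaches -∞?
The product is a 0·∞ indeterminate form at x → -∞.
Rewrite the product as x^5 / e^(-4x) (an ∞/∞ form) and apply L'Hôpital, or use the standard hierarchy e^(4|x|) ≫ |x^5| as x → -∞.
The indeterminate product → 0, so the limit = -5.

Final answer: -5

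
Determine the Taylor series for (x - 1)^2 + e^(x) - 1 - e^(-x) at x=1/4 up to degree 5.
(-16 - 7·e^(1/4) + 16·e^(1/2))·e^(-1/4)/16 + (-3·e^(1/4) + 2 + 2·e^(1/2))·e^(-1/4)·(x - 1/4)/2 + (-1 + e^(1/2) + 2·e^(1/4))·e^(-1/4)·(x - 1/4)^2/2 + (1 + e^(1/2))·e^(-1/4)·(x - 1/4)^3/6 + (-1 + e^(1/2))·e^(-1/4)·(x - 1/4)^4/24 + (1 + e^(1/2))·e^(-1/4)·(x - 1/4)^5/120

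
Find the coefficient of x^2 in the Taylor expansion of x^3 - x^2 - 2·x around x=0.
Expand to order 2: x^3 - x^2 - 2·x = -x^2 - 2·x + O(x^3).
The coefficient of x^2 is -1.

Final answer: -1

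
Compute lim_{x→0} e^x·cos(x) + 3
Direct substitution at x = 0 gives 4.

Final answer: 4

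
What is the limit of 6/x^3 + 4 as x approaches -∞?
Evaluate the dominant behaviour as x → -∞; each term tends to a finite value or vanishes.
Limit = 4.

Final answer: 4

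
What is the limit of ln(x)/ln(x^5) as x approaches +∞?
This is an ∞/∞ indeterminate form as x → +∞.
Write ln(x^5) = 5·ln(x), reducing the quotient to 1/5.
Limit = 1/5.

Final answer: 1/5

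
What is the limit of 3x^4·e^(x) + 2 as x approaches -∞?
The product is a 0·∞ indeterminate form at x → -∞.
Rewrite the product as 3x^4 / e^(-x) (an ∞/∞ form) and apply L'Hôpital, or use the standard hierarchy e^(|x|) ≫ |x^4| as x → -∞.
The indeterminate product → 0, so the limit = 2.

Final answer: 2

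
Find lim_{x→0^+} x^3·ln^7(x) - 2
The product is a 0·∞ indeterminate form at x → 0⁺.
Rewrite the product as ln^7(x) / x^(-3) and apply L'Hôpital, or use the standard hierarchy x^(-3) ≫ |ln x|^7 as x → 0⁺.
The indeterminate product → 0, so the limit = -2.

Final answer: -2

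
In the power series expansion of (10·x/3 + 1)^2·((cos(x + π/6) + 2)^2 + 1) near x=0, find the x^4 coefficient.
Expand to order 4: (10·x/3 + 1)^2·((cos(x + π/6) + 2)^2 + 1) = x^4·(100·(√(3)/2 + 2)^2·(-√(3)/(2·(√(3)/2 + 2)) + 1/(4·(√(3)/2 + 2)^2))/9 + (√(3)/2 + 2)^2·(5/(48·(√(3)/2 + 2)^2) + √(3)/(24·(√(3)/2 + 2))) + 20·(√(3)/2 + 2)^2·(√(3)/(4·(√(3)/2 + 2)^2) + 1/(6·(√(3)/2 + 2)))/3) + x^3·(-200/9 + 20·(√(3)/2 + 2)^2·(-√(3)/(2·(√(3)/2 + 2)) + 1/(4·(√(3)/2 + 2)^2))/3 - 50·√(3)/9 + (√(3)/2 + 2)^2·(√(3)/(4·(√(3)/2 + 2)^2) + 1/(6·(√(3)/2 + 2)))) + x^2·(-10·√(3)/3 + (√(3)/2 + 2)^2·(-√(3)/(2·(√(3)/2 + 2)) + 1/(4·(√(3)/2 + 2)^2)) - 20/9 + 100·(√(3)/2 + 2)^2/9) + x·(-√(3)/2 + 14/3 + 20·(√(3)/2 + 2)^2/3) + 1 + (√(3)/2 + 2)^2 + O(x^5).
The coefficient of x^4 is 100·(√(3)/2 + 2)^2·(-√(3)/(2·(√(3)/2 + 2)) + 1/(4·(√(3)/2 + 2)^2))/9 + (√(3)/2 + 2)^2·(5/(48·(√(3)/2 + 2)^2) + √(3)/(24·(√(3)/2 + 2))) + 20·(√(3)/2 + 2)^2·(√(3)/(4·(√(3)/2 + 2)^2) + 1/(6·(√(3)/2 + 2)))/3.

Final answer: 100·(√(3)/2 + 2)^2·(-√(3)/(2·(√(3)/2 + 2)) + 1/(4·(√(3)/2 + 2)^2))/9 + (√(3)/2 + 2)^2·(5/(48·(√(3)/2 + 2)^2) + √(3)/(24·(√(3)/2 + 2))) + 20·(√(3)/2 + 2)^2·(√(3)/(4·(√(3)/2 + 2)^2) + 1/(6·(√(3)/2 + 2)))/3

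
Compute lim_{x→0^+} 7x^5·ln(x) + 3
The product is a 0·∞ indeterminate form at x → 0⁺.
Rewrite the product as 7·ln(x) / x^(-5) and apply L'Hôpital, or use the standard hierarchy x^(-5) ≫ |ln x| as x → 0⁺.
The indeterminate product → 0, so the limit = 3.

Final answer: 3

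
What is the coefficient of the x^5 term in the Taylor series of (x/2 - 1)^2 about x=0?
Expand to order 5: (x/2 - 1)^2 = x^2/4 - x + 1 + O(x^6).
The coefficient of x^5 is 0.

Final answer: 0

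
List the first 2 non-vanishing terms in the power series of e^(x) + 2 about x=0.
x + 3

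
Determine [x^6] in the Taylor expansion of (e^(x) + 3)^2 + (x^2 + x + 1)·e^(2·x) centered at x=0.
Expand to order 6: (e^(x) + 3)^2 + (x^2 + x + 1)·e^(2·x) = 403·x^6/360 + 31·x^5/12 + 59·x^4/12 + 23·x^3/3 + 10·x^2 + 11·x + 17 + O(x^7).
The coefficient of x^6 is 403/360.

Final answer: 403/360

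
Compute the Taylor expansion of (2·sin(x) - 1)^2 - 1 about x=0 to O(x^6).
-x^5/30 - 4·x^4/3 + 2·x^3/3 + 4·x^2 - 4·x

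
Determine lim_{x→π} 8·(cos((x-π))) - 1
Direct substitution at x = π gives 7.

Final answer: 7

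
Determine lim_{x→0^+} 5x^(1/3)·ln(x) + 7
The product is a 0·∞ indeterminate form at x → 0⁺.
Rewrite the product as 5·ln(x) / x^(-1/3) and apply L'Hôpital, or use the standard hierarchy x^(-1/3) ≫ |ln x| as x → 0⁺.
The indeterminate product → 0, so the limit = 7.

Final answer: 7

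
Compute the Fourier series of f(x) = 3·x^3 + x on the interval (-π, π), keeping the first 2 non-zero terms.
(-34 + 6·π^2)·sin(x) + (7/2 - 3·π^2)·sin(2·x)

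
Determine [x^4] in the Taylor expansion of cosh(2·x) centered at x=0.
Expand to order 4: cosh(2·x) = 2·x^4/3 + 2·x^2 + 1 + O(x^5).
The coefficient of x^4 is 2/3.

Final answer: 2/3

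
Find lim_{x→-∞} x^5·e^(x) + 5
The product is a 0·∞ indeterminate form at x → -∞.
Rewrite the product as x^5 / e^(-x) (an ∞/∞ form) and apply L'Hôpital, or use the standard hierarchy e^(|x|) ≫ |x^5| as x → -∞.
The indeterminate product → 0, so the limit = 5.

Final answer: 5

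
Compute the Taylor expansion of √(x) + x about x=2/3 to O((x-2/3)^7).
2/3 + √(6)/3 + (√(6)/4 + 1)·(x - 2/3) - 3·√(6)·(x - 2/3)^2/32 + 9·√(6)·(x - 2/3)^3/128 - 135·√(6)·(x - 2/3)^4/2048 + 567·√(6)·(x - 2/3)^5/8192 - 5103·√(6)·(x - 2/3)^6/65536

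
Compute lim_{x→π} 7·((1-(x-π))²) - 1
Direct substitution at x = π gives 6.

Final answer: 6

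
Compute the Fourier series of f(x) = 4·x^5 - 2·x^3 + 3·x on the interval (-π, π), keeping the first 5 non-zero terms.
(-164·π^2 + 8·π^4 + 990)·sin(x) + (-4·π^4 - 36 + 22·π^2)·sin(2·x) + (-196·π^2/27 + 554/81 + 8·π^4/3)·sin(3·x) + (-2·π^4 - 45/16 + 7·π^2/2)·sin(4·x) + (-52·π^2/25 + 1062/625 + 8·π^4/5)·sin(5·x)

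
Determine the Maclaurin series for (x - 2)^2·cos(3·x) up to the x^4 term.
9·x^4 + 18·x^3 - 17·x^2 - 4·x + 4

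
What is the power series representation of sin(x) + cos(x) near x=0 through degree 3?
-x^3/6 - x^2/2 + x + 1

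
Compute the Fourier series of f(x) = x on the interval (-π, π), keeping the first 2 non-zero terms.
2·sin(x) - sin(2·x)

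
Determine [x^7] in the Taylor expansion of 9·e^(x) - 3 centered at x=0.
Expand to order 7: 9·e^(x) - 3 = x^7/560 + x^6/80 + 3·x^5/40 + 3·x^4/8 + 3·x^3/2 + 9·x^2/2 + 9·x + 6 + O(x^8).
The coefficient of x^7 is 1/560.

Final answer: 1/560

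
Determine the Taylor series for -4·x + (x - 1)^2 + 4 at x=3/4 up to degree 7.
17/16 - 9·(x - 3/4)/2 + (x - 3/4)^2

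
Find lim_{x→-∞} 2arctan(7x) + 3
Evaluate the dominant behaviour as x → -∞; each term tends to a finite value or vanishes.
Limit = 3 - π.

Final answer: 3 - π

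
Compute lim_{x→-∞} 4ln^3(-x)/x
This is an ∞/∞ indeterminate form as x → -∞.
Compare growth rates of the dominant terms (exponentials ≫ polynomials ≫ logarithms), or apply L'Hôpital's rule; the quotient → 0.
Limit = 0.

Final answer: 0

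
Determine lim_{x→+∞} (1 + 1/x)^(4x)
As x → +∞: write (1 + 1/x)^(4x) = ((1 + 1/x)^x)^4 → (e^1)^4 = e^4.
Limit = e^(4).

Final answer: e^(4)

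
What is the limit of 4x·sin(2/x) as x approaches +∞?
As x → +∞: let u = 2/x → 0⁺; then 4·x·sin(2/x) = 4·2·sin(u)/u → 4·2·1 = 8.
Limit = 8.

Final answer: 8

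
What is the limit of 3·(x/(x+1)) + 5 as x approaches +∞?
Evaluate the dominant behaviour as x → +∞; each term tends to a finite value or vanishes.
Limit = 8.

Final answer: 8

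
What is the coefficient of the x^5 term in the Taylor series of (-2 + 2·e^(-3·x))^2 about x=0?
Expand to order 5: (-2 + 2·e^(-3·x))^2 = -243·x^5 + 189·x^4 - 108·x^3 + 36·x^2 + O(x^6).
The coefficient of x^5 is -243.

Final answer: -243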